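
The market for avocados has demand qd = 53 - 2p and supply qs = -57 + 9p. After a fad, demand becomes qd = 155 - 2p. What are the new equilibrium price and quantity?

p' = 212/11, q' = 1281/11

Original equilibrium: p* = 10, q* = 33.
New equilibrium: 155 - 2p = -57 + 9p, so 212 = 11p and p' = 212/11; q' = 155 − 2(212/11) = 1281/11.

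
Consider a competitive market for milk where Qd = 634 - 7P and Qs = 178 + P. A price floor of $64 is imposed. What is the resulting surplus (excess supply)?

Equilibrium price would be P* = 57, so the floor at 64 binds.
At P = 64: Qd = 186, Qs = 242.
Surplus = 242 − 186 = 56.

Surplus = 56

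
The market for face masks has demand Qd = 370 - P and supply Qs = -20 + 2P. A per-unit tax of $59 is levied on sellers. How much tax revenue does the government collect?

Pre-tax equilibrium: P* = 130, Q* = 240.
Tax on sellers shifts supply to Qs = -20 + 2(P − 59) = -138 + 2P.
370 - P = -138 + 2P gives buyer price Pb = 508/3; sellers receive Ps = 508/3 − 59 = 331/3.
New quantity: Q = 370 − 1(508/3) = 602/3.
Revenue = 59 × 602/3 = 35518/3.

Tax revenue = 35518/3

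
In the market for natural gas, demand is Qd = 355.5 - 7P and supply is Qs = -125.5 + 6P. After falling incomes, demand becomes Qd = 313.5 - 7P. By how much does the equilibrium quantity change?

ΔQ = -252/13

Original equilibrium: P* = 37, Q* = 96.5.
New equilibrium: 313.5 - 7P = -125.5 + 6P, so 439 = 13P and P' = 439/13; Q' = 313.5 − 7(439/13) = 2005/26.
Change in quantity: 2005/26 − 96.5 = -252/13.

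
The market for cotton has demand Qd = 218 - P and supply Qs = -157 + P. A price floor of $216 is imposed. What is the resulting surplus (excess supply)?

Equilibrium price would be P* = 187.5, so the floor at 216 binds.
At P = 216: Qd = 2, Qs = 59.
Surplus = 59 − 2 = 57.

Surplus = 57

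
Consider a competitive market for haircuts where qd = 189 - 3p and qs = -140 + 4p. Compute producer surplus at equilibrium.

Equilibrium: 189 - 3p = -140 + 4p gives p* = 47, q* = 48.
Supply starts at p = 35 (where qs = 0).
PS = ½(47 − 35)(48) = 288.

Producer surplus = 288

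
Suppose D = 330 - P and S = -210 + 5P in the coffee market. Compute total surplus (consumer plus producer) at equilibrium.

Equilibrium: 330 - P = -210 + 5P gives P* = 90, Q* = 240.
Demand choke price: P = 330; supply starts at P = 42.
CS = ½(330 − 90)(240) = 28800; PS = ½(90 − 42)(240) = 5760.

Total surplus = 34560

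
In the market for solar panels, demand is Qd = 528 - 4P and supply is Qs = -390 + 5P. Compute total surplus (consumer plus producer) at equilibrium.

Equilibrium: 528 - 4P = -390 + 5P gives P* = 102, Q* = 120.
Demand choke price: P = 132; supply starts at P = 78.
CS = ½(132 − 102)(120) = 1800; PS = ½(102 − 78)(120) = 1440.

Total surplus = 3240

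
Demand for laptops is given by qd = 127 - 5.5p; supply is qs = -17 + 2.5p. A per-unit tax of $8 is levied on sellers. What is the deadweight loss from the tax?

Deadweight loss = 55

Pre-tax equilibrium: p* = 18, q* = 28.
Tax on sellers shifts supply to qs = -17 + 2.5(p − 8) = -37 + 2.5p.
127 - 5.5p = -37 + 2.5p gives buyer price pb = 20.5; sellers receive ps = 20.5 − 8 = 12.5.
New quantity: q = 127 − 5.5(20.5) = 14.25.
DWL = ½ × 8 × (28 − 14.25) = 55.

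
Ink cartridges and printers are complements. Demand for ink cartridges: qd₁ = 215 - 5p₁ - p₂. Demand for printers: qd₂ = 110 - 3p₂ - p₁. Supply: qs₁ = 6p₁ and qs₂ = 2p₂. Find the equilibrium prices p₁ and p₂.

p₁ = 965/54, p₂ = 995/54

Market 1: 215 - 5p₁ - p₂ = 6p₁ → 11p₁ + p₂ = 215.
Market 2: 5p₂ + p₁ = 110.
Eliminating p₂: 5×(1) − 1×(2) gives 54p₁ = 965, so p₁ = 965/54.
Back-substitute into (2): p₂ = (110 − 1×965/54) / 5 = 995/54.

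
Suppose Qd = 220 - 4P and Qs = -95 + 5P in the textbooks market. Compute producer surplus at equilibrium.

Producer surplus = 640

Equilibrium: 220 - 4P = -95 + 5P gives P* = 35, Q* = 80.
Supply starts at P = 19 (where Qs = 0).
PS = ½(35 − 19)(80) = 640.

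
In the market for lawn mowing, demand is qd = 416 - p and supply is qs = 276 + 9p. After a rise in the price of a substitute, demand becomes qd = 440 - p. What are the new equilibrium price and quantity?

p' = 16.4, q' = 423.6

Original equilibrium: p* = 14, q* = 402.
New equilibrium: 440 - p = 276 + 9p, so 164 = 10p and p' = 16.4; q' = 440 − 1(16.4) = 423.6.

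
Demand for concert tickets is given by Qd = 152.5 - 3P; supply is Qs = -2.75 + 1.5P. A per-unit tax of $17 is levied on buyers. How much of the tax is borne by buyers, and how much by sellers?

Buyers bear 17/3, sellers bear 34/3

Pre-tax equilibrium: P* = 34.5, Q* = 49.
Tax on buyers shifts demand to Qd = 152.5 − 3(P + 17) = 101.5 - 3P.
101.5 - 3P = -2.75 + 1.5P gives seller price Ps = 139/6; buyers pay Pb = 139/6 + 17 = 241/6.
New quantity: Q = 152.5 − 3(241/6) = 32.
Buyer burden = 241/6 − 34.5 = 17/3; seller burden = 34.5 − 139/6 = 34/3.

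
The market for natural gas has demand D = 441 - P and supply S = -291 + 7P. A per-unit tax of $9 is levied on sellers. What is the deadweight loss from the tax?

Deadweight loss = 35.4375

Pre-tax equilibrium: P* = 91.5, Q* = 349.5.
Tax on sellers shifts supply to S = -291 + 7(P − 9) = -354 + 7P.
441 - P = -354 + 7P gives buyer price Pb = 99.375; sellers receive Ps = 99.375 − 9 = 90.375.
New quantity: Q = 441 − 1(99.375) = 341.625.
DWL = ½ × 9 × (349.5 − 341.625) = 35.4375.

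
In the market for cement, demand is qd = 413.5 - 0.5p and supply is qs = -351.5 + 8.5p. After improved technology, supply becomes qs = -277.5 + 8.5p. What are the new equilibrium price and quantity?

Original equilibrium: p* = 85, q* = 371.
New equilibrium: 413.5 - 0.5p = -277.5 + 8.5p, so 691 = 9p and p' = 691/9; q' = 413.5 − 0.5(691/9) = 3376/9.

p' = 691/9, q' = 3376/9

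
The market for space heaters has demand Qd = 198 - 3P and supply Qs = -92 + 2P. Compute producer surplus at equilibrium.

Equilibrium: 198 - 3P = -92 + 2P gives P* = 58, Q* = 24.
Supply starts at P = 46 (where Qs = 0).
PS = ½(58 − 46)(24) = 144.

Producer surplus = 144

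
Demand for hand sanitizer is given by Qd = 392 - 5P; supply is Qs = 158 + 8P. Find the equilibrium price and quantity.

P* = 18, Q* = 302

Set Qd = Qs: 392 - 5P = 158 + 8P.
234 = 13P, so P* = 18.
Q* = 392 − 5(18) = 302.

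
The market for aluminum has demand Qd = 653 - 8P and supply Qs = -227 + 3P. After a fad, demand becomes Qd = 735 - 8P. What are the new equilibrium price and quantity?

P' = 962/11, Q' = 389/11

Original equilibrium: P* = 80, Q* = 13.
New equilibrium: 735 - 8P = -227 + 3P, so 962 = 11P and P' = 962/11; Q' = 735 − 8(962/11) = 389/11.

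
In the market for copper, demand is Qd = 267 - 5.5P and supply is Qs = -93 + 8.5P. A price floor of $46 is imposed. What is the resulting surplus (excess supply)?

Surplus = 284

Equilibrium price would be P* = 180/7, so the floor at 46 binds.
At P = 46: Qd = 14, Qs = 298.
Surplus = 298 − 14 = 284.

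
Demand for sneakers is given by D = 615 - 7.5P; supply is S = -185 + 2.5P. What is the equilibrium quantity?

Q* = 15

Set D = S: 615 - 7.5P = -185 + 2.5P.
800 = 10P, so P* = 80.
Q* = 615 − 7.5(80) = 15.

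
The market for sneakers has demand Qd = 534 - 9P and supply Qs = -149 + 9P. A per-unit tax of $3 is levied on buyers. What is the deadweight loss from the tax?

Pre-tax equilibrium: P* = 683/18, Q* = 192.5.
Tax on buyers shifts demand to Qd = 534 − 9(P + 3) = 507 - 9P.
507 - 9P = -149 + 9P gives seller price Ps = 328/9; buyers pay Pb = 328/9 + 3 = 355/9.
New quantity: Q = 534 − 9(355/9) = 179.
DWL = ½ × 3 × (192.5 − 179) = 20.25.

Deadweight loss = 20.25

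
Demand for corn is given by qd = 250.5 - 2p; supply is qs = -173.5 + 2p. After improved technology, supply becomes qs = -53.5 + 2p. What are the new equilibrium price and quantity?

Original equilibrium: p* = 106, q* = 38.5.
New equilibrium: 250.5 - 2p = -53.5 + 2p, so 304 = 4p and p' = 76; q' = 250.5 − 2(76) = 98.5.

p' = 76, q' = 98.5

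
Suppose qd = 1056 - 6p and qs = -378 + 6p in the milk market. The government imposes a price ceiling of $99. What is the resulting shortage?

Shortage = 246

Equilibrium price would be p* = 119.5, so the ceiling at 99 binds.
At p = 99: qd = 1056 − 6(99) = 462, qs = -378 + 6(99) = 216.
Shortage = 462 − 216 = 246.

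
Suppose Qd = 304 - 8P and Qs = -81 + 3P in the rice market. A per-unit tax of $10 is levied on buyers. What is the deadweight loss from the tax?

Deadweight loss = 1200/11

Pre-tax equilibrium: P* = 35, Q* = 24.
Tax on buyers shifts demand to Qd = 304 − 8(P + 10) = 224 - 8P.
224 - 8P = -81 + 3P gives seller price Ps = 305/11; buyers pay Pb = 305/11 + 10 = 415/11.
New quantity: Q = 304 − 8(415/11) = 24/11.
DWL = ½ × 10 × (24 − 24/11) = 1200/11.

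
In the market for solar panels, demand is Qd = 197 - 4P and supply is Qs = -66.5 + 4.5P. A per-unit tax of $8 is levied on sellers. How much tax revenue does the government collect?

Pre-tax equilibrium: P* = 31, Q* = 73.
Tax on sellers shifts supply to Qs = -66.5 + 4.5(P − 8) = -102.5 + 4.5P.
197 - 4P = -102.5 + 4.5P gives buyer price Pb = 599/17; sellers receive Ps = 599/17 − 8 = 463/17.
New quantity: Q = 197 − 4(599/17) = 953/17.
Revenue = 8 × 953/17 = 7624/17.

Tax revenue = 7624/17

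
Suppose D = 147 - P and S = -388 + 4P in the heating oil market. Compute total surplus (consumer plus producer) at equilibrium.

Equilibrium: 147 - P = -388 + 4P gives P* = 107, Q* = 40.
Demand choke price: P = 147; supply starts at P = 97.
CS = ½(147 − 107)(40) = 800; PS = ½(107 − 97)(40) = 200.

Total surplus = 1000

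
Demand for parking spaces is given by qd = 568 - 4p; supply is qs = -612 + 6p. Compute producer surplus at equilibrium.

Equilibrium: 568 - 4p = -612 + 6p gives p* = 118, q* = 96.
Supply starts at p = 102 (where qs = 0).
PS = ½(118 − 102)(96) = 768.

Producer surplus = 768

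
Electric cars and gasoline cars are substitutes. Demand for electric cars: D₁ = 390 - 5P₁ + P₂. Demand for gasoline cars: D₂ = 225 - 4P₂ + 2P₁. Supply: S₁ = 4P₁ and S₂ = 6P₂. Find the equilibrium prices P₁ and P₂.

P₁ = 46.875, P₂ = 31.875

Market 1: 390 - 5P₁ + P₂ = 4P₁ → 9P₁ - P₂ = 390.
Market 2: 10P₂ - 2P₁ = 225.
Eliminating P₂: 10×(1) + 1×(2) gives 88P₁ = 4125, so P₁ = 46.875.
Back-substitute into (2): P₂ = (225 + 2×46.875) / 10 = 31.875.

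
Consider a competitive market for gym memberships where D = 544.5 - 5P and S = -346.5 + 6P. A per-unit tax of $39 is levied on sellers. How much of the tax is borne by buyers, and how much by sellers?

Buyers bear 234/11, sellers bear 195/11

Pre-tax equilibrium: P* = 81, Q* = 139.5.
Tax on sellers shifts supply to S = -346.5 + 6(P − 39) = -580.5 + 6P.
544.5 - 5P = -580.5 + 6P gives buyer price Pb = 1125/11; sellers receive Ps = 1125/11 − 39 = 696/11.
New quantity: Q = 544.5 − 5(1125/11) = 729/22.
Buyer burden = 1125/11 − 81 = 234/11; seller burden = 81 − 696/11 = 195/11.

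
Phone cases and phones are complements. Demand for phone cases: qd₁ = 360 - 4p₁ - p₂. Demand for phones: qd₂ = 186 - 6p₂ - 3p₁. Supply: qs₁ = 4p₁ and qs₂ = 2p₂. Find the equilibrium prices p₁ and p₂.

Market 1: 360 - 4p₁ - p₂ = 4p₁ → 8p₁ + p₂ = 360.
Market 2: 8p₂ + 3p₁ = 186.
Eliminating p₂: 8×(1) − 1×(2) gives 61p₁ = 2694, so p₁ = 2694/61.
Back-substitute into (2): p₂ = (186 − 3×2694/61) / 8 = 408/61.

p₁ = 2694/61, p₂ = 408/61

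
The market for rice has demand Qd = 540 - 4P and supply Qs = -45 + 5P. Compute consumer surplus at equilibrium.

Equilibrium: 540 - 4P = -45 + 5P gives P* = 65, Q* = 280.
Demand choke price (Qd = 0): P = 135.
CS = ½(135 − 65)(280) = 9800.

Consumer surplus = 9800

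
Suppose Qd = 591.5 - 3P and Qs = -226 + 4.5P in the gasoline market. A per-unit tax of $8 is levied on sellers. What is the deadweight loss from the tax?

Pre-tax equilibrium: P* = 109, Q* = 264.5.
Tax on sellers shifts supply to Qs = -226 + 4.5(P − 8) = -262 + 4.5P.
591.5 - 3P = -262 + 4.5P gives buyer price Pb = 113.8; sellers receive Ps = 113.8 − 8 = 105.8.
New quantity: Q = 591.5 − 3(113.8) = 250.1.
DWL = ½ × 8 × (264.5 − 250.1) = 57.6.

Deadweight loss = 57.6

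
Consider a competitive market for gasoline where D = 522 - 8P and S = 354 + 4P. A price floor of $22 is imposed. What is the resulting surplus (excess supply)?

Surplus = 96

Equilibrium price would be P* = 14, so the floor at 22 binds.
At P = 22: D = 346, S = 442.
Surplus = 442 − 346 = 96.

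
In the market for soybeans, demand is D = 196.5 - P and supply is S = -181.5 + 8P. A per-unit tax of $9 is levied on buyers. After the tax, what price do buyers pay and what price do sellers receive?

Buyers pay $50, sellers receive $41

Pre-tax equilibrium: P* = 42, Q* = 154.5.
Tax on buyers shifts demand to D = 196.5 − 1(P + 9) = 187.5 - P.
187.5 - P = -181.5 + 8P gives seller price Ps = 41; buyers pay Pb = 41 + 9 = 50.
New quantity: Q = 196.5 − 1(50) = 146.5.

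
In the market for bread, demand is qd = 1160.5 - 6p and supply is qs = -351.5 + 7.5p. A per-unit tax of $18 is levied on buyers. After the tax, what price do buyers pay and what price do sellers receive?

Buyers pay $122, sellers receive $104

Pre-tax equilibrium: p* = 112, q* = 488.5.
Tax on buyers shifts demand to qd = 1160.5 − 6(p + 18) = 1052.5 - 6p.
1052.5 - 6p = -351.5 + 7.5p gives seller price ps = 104; buyers pay pb = 104 + 18 = 122.
New quantity: q = 1160.5 − 6(122) = 428.5.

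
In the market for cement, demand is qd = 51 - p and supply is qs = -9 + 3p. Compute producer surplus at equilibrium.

Equilibrium: 51 - p = -9 + 3p gives p* = 15, q* = 36.
Supply starts at p = 3 (where qs = 0).
PS = ½(15 − 3)(36) = 216.

Producer surplus = 216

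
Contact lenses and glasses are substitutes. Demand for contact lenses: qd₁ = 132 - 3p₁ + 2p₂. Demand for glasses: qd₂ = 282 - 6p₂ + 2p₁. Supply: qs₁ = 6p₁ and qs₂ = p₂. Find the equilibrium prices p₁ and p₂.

Market 1: 132 - 3p₁ + 2p₂ = 6p₁ → 9p₁ - 2p₂ = 132.
Market 2: 7p₂ - 2p₁ = 282.
Eliminating p₂: 7×(1) + 2×(2) gives 59p₁ = 1488, so p₁ = 1488/59.
Back-substitute into (2): p₂ = (282 + 2×1488/59) / 7 = 2802/59.

p₁ = 1488/59, p₂ = 2802/59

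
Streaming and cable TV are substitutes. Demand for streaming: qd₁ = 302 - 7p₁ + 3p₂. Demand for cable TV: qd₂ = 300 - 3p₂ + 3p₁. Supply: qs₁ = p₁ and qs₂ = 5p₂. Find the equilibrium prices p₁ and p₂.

Market 1: 302 - 7p₁ + 3p₂ = p₁ → 8p₁ - 3p₂ = 302.
Market 2: 8p₂ - 3p₁ = 300.
Eliminating p₂: 8×(1) + 3×(2) gives 55p₁ = 3316, so p₁ = 3316/55.
Back-substitute into (2): p₂ = (300 + 3×3316/55) / 8 = 3306/55.

p₁ = 3316/55, p₂ = 3306/55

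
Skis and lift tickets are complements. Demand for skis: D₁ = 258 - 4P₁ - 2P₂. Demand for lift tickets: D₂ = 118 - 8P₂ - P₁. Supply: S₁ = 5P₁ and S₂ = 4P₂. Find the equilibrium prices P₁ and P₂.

P₁ = 1430/53, P₂ = 402/53

Market 1: 258 - 4P₁ - 2P₂ = 5P₁ → 9P₁ + 2P₂ = 258.
Market 2: 12P₂ + P₁ = 118.
Eliminating P₂: 12×(1) − 2×(2) gives 106P₁ = 2860, so P₁ = 1430/53.
Back-substitute into (2): P₂ = (118 − 1×1430/53) / 12 = 402/53.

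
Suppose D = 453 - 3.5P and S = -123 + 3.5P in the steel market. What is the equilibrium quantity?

Set D = S: 453 - 3.5P = -123 + 3.5P.
576 = 7P, so P* = 576/7.
Q* = 453 − 3.5(576/7) = 165.

Q* = 165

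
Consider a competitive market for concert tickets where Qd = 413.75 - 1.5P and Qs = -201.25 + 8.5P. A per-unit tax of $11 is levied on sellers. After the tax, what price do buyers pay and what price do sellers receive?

Buyers pay $70.85, sellers receive $59.85

Pre-tax equilibrium: P* = 61.5, Q* = 321.5.
Tax on sellers shifts supply to Qs = -201.25 + 8.5(P − 11) = -294.75 + 8.5P.
413.75 - 1.5P = -294.75 + 8.5P gives buyer price Pb = 70.85; sellers receive Ps = 70.85 − 11 = 59.85.
New quantity: Q = 413.75 − 1.5(70.85) = 307.475.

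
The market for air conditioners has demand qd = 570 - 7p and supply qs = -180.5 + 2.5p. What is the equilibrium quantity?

Set qd = qs: 570 - 7p = -180.5 + 2.5p.
750.5 = 9.5p, so p* = 79.
q* = 570 − 7(79) = 17.

q* = 17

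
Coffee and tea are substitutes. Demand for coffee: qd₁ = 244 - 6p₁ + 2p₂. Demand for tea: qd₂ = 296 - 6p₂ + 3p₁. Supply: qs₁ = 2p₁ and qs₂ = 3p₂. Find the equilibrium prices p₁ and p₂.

Market 1: 244 - 6p₁ + 2p₂ = 2p₁ → 8p₁ - 2p₂ = 244.
Market 2: 9p₂ - 3p₁ = 296.
Eliminating p₂: 9×(1) + 2×(2) gives 66p₁ = 2788, so p₁ = 1394/33.
Back-substitute into (2): p₂ = (296 + 3×1394/33) / 9 = 1550/33.

p₁ = 1394/33, p₂ = 1550/33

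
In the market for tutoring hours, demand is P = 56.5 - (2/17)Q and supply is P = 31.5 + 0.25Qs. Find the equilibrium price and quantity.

Set the two price expressions equal: 56.5 - (2/17)Q = 31.5 + 0.25Q.
25 = (25/68)Q, so Q* = 68.
P* = 56.5 − (2/17)(68) = 48.5.

P* = 48.5, Q* = 68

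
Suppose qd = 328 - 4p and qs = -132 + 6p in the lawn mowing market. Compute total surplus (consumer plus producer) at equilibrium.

Equilibrium: 328 - 4p = -132 + 6p gives p* = 46, q* = 144.
Demand choke price: p = 82; supply starts at p = 22.
CS = ½(82 − 46)(144) = 2592; PS = ½(46 − 22)(144) = 1728.

Total surplus = 4320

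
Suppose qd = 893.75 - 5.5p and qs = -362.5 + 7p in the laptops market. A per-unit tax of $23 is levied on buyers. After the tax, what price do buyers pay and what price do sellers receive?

Pre-tax equilibrium: p* = 100.5, q* = 341.
Tax on buyers shifts demand to qd = 893.75 − 5.5(p + 23) = 767.25 - 5.5p.
767.25 - 5.5p = -362.5 + 7p gives seller price ps = 90.38; buyers pay pb = 90.38 + 23 = 113.38.
New quantity: q = 893.75 − 5.5(113.38) = 270.16.

Buyers pay $113.38, sellers receive $90.38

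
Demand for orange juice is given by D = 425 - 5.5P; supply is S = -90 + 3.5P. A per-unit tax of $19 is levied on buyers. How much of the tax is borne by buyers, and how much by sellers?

Pre-tax equilibrium: P* = 515/9, Q* = 1985/18.
Tax on buyers shifts demand to D = 425 − 5.5(P + 19) = 320.5 - 5.5P.
320.5 - 5.5P = -90 + 3.5P gives seller price Ps = 821/18; buyers pay Pb = 821/18 + 19 = 1163/18.
New quantity: Q = 425 − 5.5(1163/18) = 2507/36.
Buyer burden = 1163/18 − 515/9 = 133/18; seller burden = 515/9 − 821/18 = 209/18.

Buyers bear 133/18, sellers bear 209/18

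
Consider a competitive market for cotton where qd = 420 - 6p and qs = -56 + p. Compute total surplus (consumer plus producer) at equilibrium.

Total surplus = 84

Equilibrium: 420 - 6p = -56 + p gives p* = 68, q* = 12.
Demand choke price: p = 70; supply starts at p = 56.
CS = ½(70 − 68)(12) = 12; PS = ½(68 − 56)(12) = 72.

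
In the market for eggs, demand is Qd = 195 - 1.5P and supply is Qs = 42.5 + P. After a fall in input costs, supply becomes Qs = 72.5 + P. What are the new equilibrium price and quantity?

Original equilibrium: P* = 61, Q* = 103.5.
New equilibrium: 195 - 1.5P = 72.5 + P, so 122.5 = 2.5P and P' = 49; Q' = 195 − 1.5(49) = 121.5.

P' = 49, Q' = 121.5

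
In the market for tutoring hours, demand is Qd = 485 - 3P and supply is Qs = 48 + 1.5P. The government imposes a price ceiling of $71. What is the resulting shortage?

Shortage = 117.5

Equilibrium price would be P* = 874/9, so the ceiling at 71 binds.
At P = 71: Qd = 485 − 3(71) = 272, Qs = 48 + 1.5(71) = 154.5.
Shortage = 272 − 154.5 = 117.5.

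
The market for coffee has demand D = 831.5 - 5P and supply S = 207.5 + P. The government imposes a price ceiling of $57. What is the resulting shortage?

Shortage = 282

Equilibrium price would be P* = 104, so the ceiling at 57 binds.
At P = 57: D = 831.5 − 5(57) = 546.5, S = 207.5 + 1(57) = 264.5.
Shortage = 546.5 − 264.5 = 282.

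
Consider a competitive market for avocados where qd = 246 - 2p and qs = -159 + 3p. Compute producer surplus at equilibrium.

Producer surplus = 1176

Equilibrium: 246 - 2p = -159 + 3p gives p* = 81, q* = 84.
Supply starts at p = 53 (where qs = 0).
PS = ½(81 − 53)(84) = 1176.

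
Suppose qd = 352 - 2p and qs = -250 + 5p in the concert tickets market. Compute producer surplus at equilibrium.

Equilibrium: 352 - 2p = -250 + 5p gives p* = 86, q* = 180.
Supply starts at p = 50 (where qs = 0).
PS = ½(86 − 50)(180) = 3240.

Producer surplus = 3240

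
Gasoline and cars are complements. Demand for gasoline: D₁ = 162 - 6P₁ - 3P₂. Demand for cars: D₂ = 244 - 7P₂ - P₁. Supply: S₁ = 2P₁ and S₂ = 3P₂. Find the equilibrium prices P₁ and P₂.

Market 1: 162 - 6P₁ - 3P₂ = 2P₁ → 8P₁ + 3P₂ = 162.
Market 2: 10P₂ + P₁ = 244.
Eliminating P₂: 10×(1) − 3×(2) gives 77P₁ = 888, so P₁ = 888/77.
Back-substitute into (2): P₂ = (244 − 1×888/77) / 10 = 1790/77.

P₁ = 888/77, P₂ = 1790/77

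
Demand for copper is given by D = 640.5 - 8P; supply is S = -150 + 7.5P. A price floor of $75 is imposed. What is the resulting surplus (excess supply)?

Equilibrium price would be P* = 51, so the floor at 75 binds.
At P = 75: D = 40.5, S = 412.5.
Surplus = 412.5 − 40.5 = 372.

Surplus = 372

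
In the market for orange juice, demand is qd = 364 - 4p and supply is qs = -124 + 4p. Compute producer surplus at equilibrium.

Producer surplus = 1800

Equilibrium: 364 - 4p = -124 + 4p gives p* = 61, q* = 120.
Supply starts at p = 31 (where qs = 0).
PS = ½(61 − 31)(120) = 1800.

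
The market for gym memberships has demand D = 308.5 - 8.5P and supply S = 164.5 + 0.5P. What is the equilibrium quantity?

Set D = S: 308.5 - 8.5P = 164.5 + 0.5P.
144 = 9P, so P* = 16.
Q* = 308.5 − 8.5(16) = 172.5.

Q* = 172.5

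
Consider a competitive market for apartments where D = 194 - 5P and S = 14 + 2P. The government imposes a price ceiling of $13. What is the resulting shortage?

Shortage = 89

Equilibrium price would be P* = 180/7, so the ceiling at 13 binds.
At P = 13: D = 194 − 5(13) = 129, S = 14 + 2(13) = 40.
Shortage = 129 − 40 = 89.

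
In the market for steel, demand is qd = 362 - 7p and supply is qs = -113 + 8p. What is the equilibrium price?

Set qd = qs: 362 - 7p = -113 + 8p.
475 = 15p, so p* = 95/3.
q* = 362 − 7(95/3) = 421/3.

p* = 95/3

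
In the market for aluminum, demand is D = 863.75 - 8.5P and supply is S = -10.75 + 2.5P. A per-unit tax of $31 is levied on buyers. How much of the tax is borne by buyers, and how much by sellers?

Buyers bear 155/22, sellers bear 527/22

Pre-tax equilibrium: P* = 79.5, Q* = 188.
Tax on buyers shifts demand to D = 863.75 − 8.5(P + 31) = 600.25 - 8.5P.
600.25 - 8.5P = -10.75 + 2.5P gives seller price Ps = 611/11; buyers pay Pb = 611/11 + 31 = 952/11.
New quantity: Q = 863.75 − 8.5(952/11) = 5637/44.
Buyer burden = 952/11 − 79.5 = 155/22; seller burden = 79.5 − 611/11 = 527/22.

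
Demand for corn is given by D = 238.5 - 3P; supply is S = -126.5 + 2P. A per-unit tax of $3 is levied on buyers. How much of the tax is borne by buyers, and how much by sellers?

Buyers bear $1.2, sellers bear $1.8

Pre-tax equilibrium: P* = 73, Q* = 19.5.
Tax on buyers shifts demand to D = 238.5 − 3(P + 3) = 229.5 - 3P.
229.5 - 3P = -126.5 + 2P gives seller price Ps = 71.2; buyers pay Pb = 71.2 + 3 = 74.2.
New quantity: Q = 238.5 − 3(74.2) = 15.9.
Buyer burden = 74.2 − 73 = 1.2; seller burden = 73 − 71.2 = 1.8.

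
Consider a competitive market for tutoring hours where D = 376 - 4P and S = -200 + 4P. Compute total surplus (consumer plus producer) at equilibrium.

Equilibrium: 376 - 4P = -200 + 4P gives P* = 72, Q* = 88.
Demand choke price: P = 94; supply starts at P = 50.
CS = ½(94 − 72)(88) = 968; PS = ½(72 − 50)(88) = 968.

Total surplus = 1936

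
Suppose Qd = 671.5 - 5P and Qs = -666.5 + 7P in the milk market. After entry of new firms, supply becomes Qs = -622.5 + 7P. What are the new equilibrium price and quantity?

P' = 647/6, Q' = 397/3

Original equilibrium: P* = 111.5, Q* = 114.
New equilibrium: 671.5 - 5P = -622.5 + 7P, so 1294 = 12P and P' = 647/6; Q' = 671.5 − 5(647/6) = 397/3.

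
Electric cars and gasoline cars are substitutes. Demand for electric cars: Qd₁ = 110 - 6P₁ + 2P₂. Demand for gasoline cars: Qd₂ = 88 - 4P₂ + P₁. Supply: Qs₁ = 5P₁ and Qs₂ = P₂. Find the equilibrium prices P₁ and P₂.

P₁ = 726/53, P₂ = 1078/53

Market 1: 110 - 6P₁ + 2P₂ = 5P₁ → 11P₁ - 2P₂ = 110.
Market 2: 5P₂ - P₁ = 88.
Eliminating P₂: 5×(1) + 2×(2) gives 53P₁ = 726, so P₁ = 726/53.
Back-substitute into (2): P₂ = (88 + 1×726/53) / 5 = 1078/53.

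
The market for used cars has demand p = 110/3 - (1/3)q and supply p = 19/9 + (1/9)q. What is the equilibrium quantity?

Set the two price expressions equal: 110/3 - (1/3)q = 19/9 + (1/9)q.
311/9 = (4/9)q, so q* = 77.75.
p* = 110/3 − (1/3)(77.75) = 10.75.

q* = 77.75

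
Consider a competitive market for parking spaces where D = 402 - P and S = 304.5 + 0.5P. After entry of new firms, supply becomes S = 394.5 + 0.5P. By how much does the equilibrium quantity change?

ΔQ = 60

Original equilibrium: P* = 65, Q* = 337.
New equilibrium: 402 - P = 394.5 + 0.5P, so 7.5 = 1.5P and P' = 5; Q' = 402 − 1(5) = 397.
Change in quantity: 397 − 337 = 60.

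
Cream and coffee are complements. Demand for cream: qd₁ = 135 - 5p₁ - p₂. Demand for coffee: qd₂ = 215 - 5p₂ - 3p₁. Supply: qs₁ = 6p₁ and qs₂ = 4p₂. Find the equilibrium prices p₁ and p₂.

Market 1: 135 - 5p₁ - p₂ = 6p₁ → 11p₁ + p₂ = 135.
Market 2: 9p₂ + 3p₁ = 215.
Eliminating p₂: 9×(1) − 1×(2) gives 96p₁ = 1000, so p₁ = 125/12.
Back-substitute into (2): p₂ = (215 − 3×125/12) / 9 = 245/12.

p₁ = 125/12, p₂ = 245/12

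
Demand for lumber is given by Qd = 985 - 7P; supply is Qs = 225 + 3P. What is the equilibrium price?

P* = 76

Set Qd = Qs: 985 - 7P = 225 + 3P.
760 = 10P, so P* = 76.
Q* = 985 − 7(76) = 453.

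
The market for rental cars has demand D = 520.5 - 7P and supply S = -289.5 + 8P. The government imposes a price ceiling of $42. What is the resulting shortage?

Shortage = 180

Equilibrium price would be P* = 54, so the ceiling at 42 binds.
At P = 42: D = 520.5 − 7(42) = 226.5, S = -289.5 + 8(42) = 46.5.
Shortage = 226.5 − 46.5 = 180.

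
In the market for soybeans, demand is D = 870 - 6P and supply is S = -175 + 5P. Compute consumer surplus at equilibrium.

Consumer surplus = 7500

Equilibrium: 870 - 6P = -175 + 5P gives P* = 95, Q* = 300.
Demand choke price (D = 0): P = 145.
CS = ½(145 − 95)(300) = 7500.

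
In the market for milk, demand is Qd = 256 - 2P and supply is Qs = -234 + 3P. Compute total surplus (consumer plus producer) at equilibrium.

Total surplus = 1500

Equilibrium: 256 - 2P = -234 + 3P gives P* = 98, Q* = 60.
Demand choke price: P = 128; supply starts at P = 78.
CS = ½(128 − 98)(60) = 900; PS = ½(98 − 78)(60) = 600.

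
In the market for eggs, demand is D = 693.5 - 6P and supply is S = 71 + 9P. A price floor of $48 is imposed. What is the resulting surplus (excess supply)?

Surplus = 97.5

Equilibrium price would be P* = 41.5, so the floor at 48 binds.
At P = 48: D = 405.5, S = 503.
Surplus = 503 − 405.5 = 97.5.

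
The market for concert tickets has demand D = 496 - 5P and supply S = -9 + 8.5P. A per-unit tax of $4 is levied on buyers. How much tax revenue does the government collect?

Pre-tax equilibrium: P* = 1010/27, Q* = 8342/27.
Tax on buyers shifts demand to D = 496 − 5(P + 4) = 476 - 5P.
476 - 5P = -9 + 8.5P gives seller price Ps = 970/27; buyers pay Pb = 970/27 + 4 = 1078/27.
New quantity: Q = 496 − 5(1078/27) = 8002/27.
Revenue = 4 × 8002/27 = 32008/27.

Tax revenue = 32008/27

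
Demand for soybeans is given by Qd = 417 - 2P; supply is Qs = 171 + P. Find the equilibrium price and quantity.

P* = 82, Q* = 253

Set Qd = Qs: 417 - 2P = 171 + P.
246 = 3P, so P* = 82.
Q* = 417 − 2(82) = 253.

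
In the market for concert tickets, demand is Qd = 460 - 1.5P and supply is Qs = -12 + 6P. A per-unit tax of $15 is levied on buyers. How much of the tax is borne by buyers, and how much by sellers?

Buyers bear $12, sellers bear $3

Pre-tax equilibrium: P* = 944/15, Q* = 365.6.
Tax on buyers shifts demand to Qd = 460 − 1.5(P + 15) = 437.5 - 1.5P.
437.5 - 1.5P = -12 + 6P gives seller price Ps = 899/15; buyers pay Pb = 899/15 + 15 = 1124/15.
New quantity: Q = 460 − 1.5(1124/15) = 347.6.
Buyer burden = 1124/15 − 944/15 = 12; seller burden = 944/15 − 899/15 = 3.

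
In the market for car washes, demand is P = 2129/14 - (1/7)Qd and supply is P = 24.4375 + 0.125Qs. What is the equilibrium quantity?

Q* = 476.5

Set the two price expressions equal: 2129/14 - (1/7)Q = 24.4375 + 0.125Q.
14295/112 = (15/56)Q, so Q* = 476.5.
P* = 2129/14 − (1/7)(476.5) = 84.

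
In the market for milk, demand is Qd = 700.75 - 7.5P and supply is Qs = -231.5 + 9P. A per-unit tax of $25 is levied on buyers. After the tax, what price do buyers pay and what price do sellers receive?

Buyers pay 1543/22, sellers receive 993/22

Pre-tax equilibrium: P* = 56.5, Q* = 277.
Tax on buyers shifts demand to Qd = 700.75 − 7.5(P + 25) = 513.25 - 7.5P.
513.25 - 7.5P = -231.5 + 9P gives seller price Ps = 993/22; buyers pay Pb = 993/22 + 25 = 1543/22.
New quantity: Q = 700.75 − 7.5(1543/22) = 1922/11.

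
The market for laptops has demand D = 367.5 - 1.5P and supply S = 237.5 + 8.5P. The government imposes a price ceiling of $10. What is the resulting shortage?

Equilibrium price would be P* = 13, so the ceiling at 10 binds.
At P = 10: D = 367.5 − 1.5(10) = 352.5, S = 237.5 + 8.5(10) = 322.5.
Shortage = 352.5 − 322.5 = 30.

Shortage = 30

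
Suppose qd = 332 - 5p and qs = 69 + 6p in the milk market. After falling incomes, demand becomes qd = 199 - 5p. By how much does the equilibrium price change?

Δp = -133/11

Original equilibrium: p* = 263/11, q* = 2337/11.
New equilibrium: 199 - 5p = 69 + 6p, so 130 = 11p and p' = 130/11; q' = 199 − 5(130/11) = 1539/11.
Change in price: 130/11 − 263/11 = -133/11.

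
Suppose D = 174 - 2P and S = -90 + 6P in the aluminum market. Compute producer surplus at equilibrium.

Equilibrium: 174 - 2P = -90 + 6P gives P* = 33, Q* = 108.
Supply starts at P = 15 (where S = 0).
PS = ½(33 − 15)(108) = 972.

Producer surplus = 972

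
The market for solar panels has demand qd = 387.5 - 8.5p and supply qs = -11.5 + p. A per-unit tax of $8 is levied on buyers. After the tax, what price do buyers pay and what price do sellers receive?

Pre-tax equilibrium: p* = 42, q* = 30.5.
Tax on buyers shifts demand to qd = 387.5 − 8.5(p + 8) = 319.5 - 8.5p.
319.5 - 8.5p = -11.5 + p gives seller price ps = 662/19; buyers pay pb = 662/19 + 8 = 814/19.
New quantity: q = 387.5 − 8.5(814/19) = 887/38.

Buyers pay 814/19, sellers receive 662/19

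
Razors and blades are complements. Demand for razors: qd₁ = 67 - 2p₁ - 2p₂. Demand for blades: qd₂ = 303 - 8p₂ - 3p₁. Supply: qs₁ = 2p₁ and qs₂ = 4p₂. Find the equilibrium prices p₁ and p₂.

p₁ = 33/7, p₂ = 337/14

Market 1: 67 - 2p₁ - 2p₂ = 2p₁ → 4p₁ + 2p₂ = 67.
Market 2: 12p₂ + 3p₁ = 303.
Eliminating p₂: 12×(1) − 2×(2) gives 42p₁ = 198, so p₁ = 33/7.
Back-substitute into (2): p₂ = (303 − 3×33/7) / 12 = 337/14.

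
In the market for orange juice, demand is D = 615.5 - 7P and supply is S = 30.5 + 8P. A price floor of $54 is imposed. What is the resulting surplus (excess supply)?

Surplus = 225

Equilibrium price would be P* = 39, so the floor at 54 binds.
At P = 54: D = 237.5, S = 462.5.
Surplus = 462.5 − 237.5 = 225.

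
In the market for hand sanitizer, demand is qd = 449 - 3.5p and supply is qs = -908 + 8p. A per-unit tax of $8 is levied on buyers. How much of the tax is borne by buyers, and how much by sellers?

Buyers bear 128/23, sellers bear 56/23

Pre-tax equilibrium: p* = 118, q* = 36.
Tax on buyers shifts demand to qd = 449 − 3.5(p + 8) = 421 - 3.5p.
421 - 3.5p = -908 + 8p gives seller price ps = 2658/23; buyers pay pb = 2658/23 + 8 = 2842/23.
New quantity: q = 449 − 3.5(2842/23) = 380/23.
Buyer burden = 2842/23 − 118 = 128/23; seller burden = 118 − 2658/23 = 56/23.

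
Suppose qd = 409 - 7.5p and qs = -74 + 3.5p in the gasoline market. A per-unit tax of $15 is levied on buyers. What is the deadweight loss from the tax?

Deadweight loss = 23625/88

Pre-tax equilibrium: p* = 483/11, q* = 1753/22.
Tax on buyers shifts demand to qd = 409 − 7.5(p + 15) = 296.5 - 7.5p.
296.5 - 7.5p = -74 + 3.5p gives seller price ps = 741/22; buyers pay pb = 741/22 + 15 = 1071/22.
New quantity: q = 409 − 7.5(1071/22) = 1931/44.
DWL = ½ × 15 × (1753/22 − 1931/44) = 23625/88.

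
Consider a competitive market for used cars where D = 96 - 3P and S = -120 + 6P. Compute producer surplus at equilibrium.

Producer surplus = 48

Equilibrium: 96 - 3P = -120 + 6P gives P* = 24, Q* = 24.
Supply starts at P = 20 (where S = 0).
PS = ½(24 − 20)(24) = 48.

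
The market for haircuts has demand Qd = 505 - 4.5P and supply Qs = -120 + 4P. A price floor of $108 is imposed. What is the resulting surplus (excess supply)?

Equilibrium price would be P* = 1250/17, so the floor at 108 binds.
At P = 108: Qd = 19, Qs = 312.
Surplus = 312 − 19 = 293.

Surplus = 293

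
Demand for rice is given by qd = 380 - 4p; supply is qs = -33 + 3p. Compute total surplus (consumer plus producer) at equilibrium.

Total surplus = 6048

Equilibrium: 380 - 4p = -33 + 3p gives p* = 59, q* = 144.
Demand choke price: p = 95; supply starts at p = 11.
CS = ½(95 − 59)(144) = 2592; PS = ½(59 − 11)(144) = 3456.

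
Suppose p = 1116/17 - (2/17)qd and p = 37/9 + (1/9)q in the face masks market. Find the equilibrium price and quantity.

Set the two price expressions equal: 1116/17 - (2/17)q = 37/9 + (1/9)q.
9415/153 = (35/153)q, so q* = 269.
p* = 1116/17 − (2/17)(269) = 34.

p* = 34, q* = 269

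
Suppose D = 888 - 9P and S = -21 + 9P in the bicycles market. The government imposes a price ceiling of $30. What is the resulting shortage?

Shortage = 369

Equilibrium price would be P* = 50.5, so the ceiling at 30 binds.
At P = 30: D = 888 − 9(30) = 618, S = -21 + 9(30) = 249.
Shortage = 618 − 249 = 369.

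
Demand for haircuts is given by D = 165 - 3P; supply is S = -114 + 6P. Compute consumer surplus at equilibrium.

Equilibrium: 165 - 3P = -114 + 6P gives P* = 31, Q* = 72.
Demand choke price (D = 0): P = 55.
CS = ½(55 − 31)(72) = 864.

Consumer surplus = 864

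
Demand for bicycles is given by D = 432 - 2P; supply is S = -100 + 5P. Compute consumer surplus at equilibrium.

Consumer surplus = 19600

Equilibrium: 432 - 2P = -100 + 5P gives P* = 76, Q* = 280.
Demand choke price (D = 0): P = 216.
CS = ½(216 − 76)(280) = 19600.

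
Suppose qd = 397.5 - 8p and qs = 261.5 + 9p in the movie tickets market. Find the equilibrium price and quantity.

p* = 8, q* = 333.5

Set qd = qs: 397.5 - 8p = 261.5 + 9p.
136 = 17p, so p* = 8.
q* = 397.5 − 8(8) = 333.5.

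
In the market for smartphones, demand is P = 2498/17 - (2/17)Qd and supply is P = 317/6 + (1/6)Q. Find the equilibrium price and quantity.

Set the two price expressions equal: 2498/17 - (2/17)Q = 317/6 + (1/6)Q.
9599/102 = (29/102)Q, so Q* = 331.
P* = 2498/17 − (2/17)(331) = 108.

P* = 108, Q* = 331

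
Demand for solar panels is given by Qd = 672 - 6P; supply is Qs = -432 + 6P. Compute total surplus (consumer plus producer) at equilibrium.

Total surplus = 2400

Equilibrium: 672 - 6P = -432 + 6P gives P* = 92, Q* = 120.
Demand choke price: P = 112; supply starts at P = 72.
CS = ½(112 − 92)(120) = 1200; PS = ½(92 − 72)(120) = 1200.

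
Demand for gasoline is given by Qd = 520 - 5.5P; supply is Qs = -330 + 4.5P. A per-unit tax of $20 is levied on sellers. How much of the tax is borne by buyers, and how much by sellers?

Pre-tax equilibrium: P* = 85, Q* = 52.5.
Tax on sellers shifts supply to Qs = -330 + 4.5(P − 20) = -420 + 4.5P.
520 - 5.5P = -420 + 4.5P gives buyer price Pb = 94; sellers receive Ps = 94 − 20 = 74.
New quantity: Q = 520 − 5.5(94) = 3.
Buyer burden = 94 − 85 = 9; seller burden = 85 − 74 = 11.

Buyers bear $9, sellers bear $11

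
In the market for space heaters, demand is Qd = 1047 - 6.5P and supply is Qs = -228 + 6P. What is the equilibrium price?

Set Qd = Qs: 1047 - 6.5P = -228 + 6P.
1275 = 12.5P, so P* = 102.
Q* = 1047 − 6.5(102) = 384.

P* = 102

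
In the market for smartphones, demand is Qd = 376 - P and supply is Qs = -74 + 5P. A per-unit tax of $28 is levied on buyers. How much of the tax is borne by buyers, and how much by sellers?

Pre-tax equilibrium: P* = 75, Q* = 301.
Tax on buyers shifts demand to Qd = 376 − 1(P + 28) = 348 - P.
348 - P = -74 + 5P gives seller price Ps = 211/3; buyers pay Pb = 211/3 + 28 = 295/3.
New quantity: Q = 376 − 1(295/3) = 833/3.
Buyer burden = 295/3 − 75 = 70/3; seller burden = 75 − 211/3 = 14/3.

Buyers bear 70/3, sellers bear 14/3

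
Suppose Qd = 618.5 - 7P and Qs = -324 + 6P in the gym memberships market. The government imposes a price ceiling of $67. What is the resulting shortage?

Equilibrium price would be P* = 72.5, so the ceiling at 67 binds.
At P = 67: Qd = 618.5 − 7(67) = 149.5, Qs = -324 + 6(67) = 78.
Shortage = 149.5 − 78 = 71.5.

Shortage = 71.5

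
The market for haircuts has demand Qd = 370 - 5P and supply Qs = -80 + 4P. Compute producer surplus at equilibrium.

Equilibrium: 370 - 5P = -80 + 4P gives P* = 50, Q* = 120.
Supply starts at P = 20 (where Qs = 0).
PS = ½(50 − 20)(120) = 1800.

Producer surplus = 1800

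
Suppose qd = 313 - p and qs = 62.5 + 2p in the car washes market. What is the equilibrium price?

p* = 83.5

Set qd = qs: 313 - p = 62.5 + 2p.
250.5 = 3p, so p* = 83.5.
q* = 313 − 1(83.5) = 229.5.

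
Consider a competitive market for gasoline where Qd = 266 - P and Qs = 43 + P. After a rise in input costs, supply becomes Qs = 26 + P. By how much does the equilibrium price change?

Original equilibrium: P* = 111.5, Q* = 154.5.
New equilibrium: 266 - P = 26 + P, so 240 = 2P and P' = 120; Q' = 266 − 1(120) = 146.
Change in price: 120 − 111.5 = 8.5.

ΔP = 8.5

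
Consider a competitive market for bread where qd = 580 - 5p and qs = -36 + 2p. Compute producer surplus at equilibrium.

Equilibrium: 580 - 5p = -36 + 2p gives p* = 88, q* = 140.
Supply starts at p = 18 (where qs = 0).
PS = ½(88 − 18)(140) = 4900.

Producer surplus = 4900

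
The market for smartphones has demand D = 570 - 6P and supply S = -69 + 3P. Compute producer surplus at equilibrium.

Equilibrium: 570 - 6P = -69 + 3P gives P* = 71, Q* = 144.
Supply starts at P = 23 (where S = 0).
PS = ½(71 − 23)(144) = 3456.

Producer surplus = 3456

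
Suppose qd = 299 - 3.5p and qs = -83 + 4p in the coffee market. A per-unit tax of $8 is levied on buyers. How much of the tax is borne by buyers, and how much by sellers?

Pre-tax equilibrium: p* = 764/15, q* = 1811/15.
Tax on buyers shifts demand to qd = 299 − 3.5(p + 8) = 271 - 3.5p.
271 - 3.5p = -83 + 4p gives seller price ps = 47.2; buyers pay pb = 47.2 + 8 = 55.2.
New quantity: q = 299 − 3.5(55.2) = 105.8.
Buyer burden = 55.2 − 764/15 = 64/15; seller burden = 764/15 − 47.2 = 56/15.

Buyers bear 64/15, sellers bear 56/15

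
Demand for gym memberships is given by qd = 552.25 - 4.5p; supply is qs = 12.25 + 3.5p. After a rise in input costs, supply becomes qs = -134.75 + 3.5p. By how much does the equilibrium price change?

Δp = 18.375

Original equilibrium: p* = 67.5, q* = 248.5.
New equilibrium: 552.25 - 4.5p = -134.75 + 3.5p, so 687 = 8p and p' = 85.875; q' = 552.25 − 4.5(85.875) = 165.8125.
Change in price: 85.875 − 67.5 = 18.375.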